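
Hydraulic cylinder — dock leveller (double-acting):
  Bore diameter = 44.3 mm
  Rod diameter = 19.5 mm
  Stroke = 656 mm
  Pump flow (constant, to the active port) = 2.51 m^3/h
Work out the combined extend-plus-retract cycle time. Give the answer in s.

Cap-side area A_cap = π/4 × (44.3 mm)² = 1541 mm^2
Rod-side annular area A_ann = π/4 × (44.3² − 19.5²) = 1243 mm^2
t_ext = A_cap·L/Q = 1.450 s
t_ret = A_ann·L/Q = 1.169 s
t_cycle = t_ext + t_ret

t ≈ 2.62 s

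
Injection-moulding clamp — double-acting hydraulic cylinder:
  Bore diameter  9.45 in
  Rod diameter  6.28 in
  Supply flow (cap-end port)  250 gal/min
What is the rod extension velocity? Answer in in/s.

Cap-side area A_cap = π/4 × (9.45 in)² = 70.14 in^2
v = Q / A

v ≈ 13.7 in/s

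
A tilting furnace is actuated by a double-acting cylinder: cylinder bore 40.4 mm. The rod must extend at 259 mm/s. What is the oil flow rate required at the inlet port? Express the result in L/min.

Cap-side area A_cap = π/4 × (40.4 mm)² = 1282 mm^2
Q = A × v

Q ≈ 19.9 L/min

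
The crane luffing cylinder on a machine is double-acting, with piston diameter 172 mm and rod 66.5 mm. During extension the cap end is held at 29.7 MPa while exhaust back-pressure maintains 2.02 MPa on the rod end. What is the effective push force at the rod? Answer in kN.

Cap-side area A_cap = π/4 × (172 mm)² = 23240 mm^2
Rod-side annular area A_ann = π/4 × (172² − 66.5²) = 19760 mm^2
Net thrust = P_cap·A_cap − P_rod·A_ann = 690.1 kN − 39.92 kN

F ≈ 650 kN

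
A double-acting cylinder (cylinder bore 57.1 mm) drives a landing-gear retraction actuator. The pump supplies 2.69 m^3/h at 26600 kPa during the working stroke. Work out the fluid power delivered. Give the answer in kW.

W ≈ 19.9 kW

Hydraulic power = P × Q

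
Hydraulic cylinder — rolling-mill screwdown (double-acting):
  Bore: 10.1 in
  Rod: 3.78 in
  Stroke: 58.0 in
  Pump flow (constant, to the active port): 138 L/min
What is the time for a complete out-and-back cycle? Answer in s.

Cap-side area A_cap = π/4 × (10.1 in)² = 80.12 in^2
Rod-side annular area A_ann = π/4 × (10.1² − 3.78²) = 68.90 in^2
t_ext = A_cap·L/Q = 33.11 s
t_ret = A_ann·L/Q = 28.47 s
t_cycle = t_ext + t_ret

t ≈ 61.6 s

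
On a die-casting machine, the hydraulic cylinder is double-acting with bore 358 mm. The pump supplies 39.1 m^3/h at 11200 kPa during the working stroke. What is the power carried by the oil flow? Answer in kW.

W ≈ 122 kW

Hydraulic power = P × Q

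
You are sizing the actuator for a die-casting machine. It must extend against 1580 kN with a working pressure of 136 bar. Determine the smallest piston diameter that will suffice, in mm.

D ≈ 385 mm

Extension force acts on the full piston face: F = P × (π/4)D².
D = √(4F / (πP)) = √(4 × 1580 kN / (π × 136 bar))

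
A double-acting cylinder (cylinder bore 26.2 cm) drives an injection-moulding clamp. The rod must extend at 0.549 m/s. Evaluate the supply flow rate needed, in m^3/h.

Cap-side area A_cap = π/4 × (26.2 cm)² = 539.1 cm^2
Q = A × v

Q ≈ 107 m^3/h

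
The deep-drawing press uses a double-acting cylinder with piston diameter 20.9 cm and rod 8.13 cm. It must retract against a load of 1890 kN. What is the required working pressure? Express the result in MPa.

Rod-side annular area A_ann = π/4 × (20.9² − 8.13²) = 291.2 cm^2
Retraction: pressure acts on the annular area.
P = F / A = 1890 kN / A

P ≈ 64.9 MPa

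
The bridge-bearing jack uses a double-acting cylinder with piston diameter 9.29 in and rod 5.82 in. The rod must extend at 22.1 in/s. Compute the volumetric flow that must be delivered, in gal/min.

Q ≈ 389 gal/min

Cap-side area A_cap = π/4 × (9.29 in)² = 67.78 in^2
Q = A × v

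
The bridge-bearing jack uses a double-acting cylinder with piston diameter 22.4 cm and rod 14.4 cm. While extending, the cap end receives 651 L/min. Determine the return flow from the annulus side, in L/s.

Q_out ≈ 6.37 L/s

Cap-side area A_cap = π/4 × (22.4 cm)² = 394.1 cm^2
Rod-side annular area A_ann = π/4 × (22.4² − 14.4²) = 231.2 cm^2
Piston speed v = Q_in/A_cap; rod-end outflow Q_out = v × A_ann = Q_in × A_ann/A_cap.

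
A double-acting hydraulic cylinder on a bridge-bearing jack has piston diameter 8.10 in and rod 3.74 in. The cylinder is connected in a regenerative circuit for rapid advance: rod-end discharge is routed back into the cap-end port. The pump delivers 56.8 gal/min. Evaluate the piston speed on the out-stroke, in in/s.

v ≈ 19.9 in/s

In regeneration the rod-end outflow joins the pump flow into the cap end, so the net volume the pump must supply per unit advance equals the rod cross-section area.
Rod cross-section A_rod = π/4 × (3.74 in)² = 10.99 in^2
v = Q_pump / A_rod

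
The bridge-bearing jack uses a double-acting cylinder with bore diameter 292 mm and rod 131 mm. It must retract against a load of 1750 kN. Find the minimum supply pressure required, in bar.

Rod-side annular area A_ann = π/4 × (292² − 131²) = 53490 mm^2
Retraction: pressure acts on the annular area.
P = F / A = 1750 kN / A

P ≈ 327 bar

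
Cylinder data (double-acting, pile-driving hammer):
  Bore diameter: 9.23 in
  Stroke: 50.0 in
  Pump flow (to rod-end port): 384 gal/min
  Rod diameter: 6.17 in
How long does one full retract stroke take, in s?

t ≈ 1.25 s

Rod-side annular area A_ann = π/4 × (9.23² − 6.17²) = 37.01 in^2
Swept volume V = A × L; t = V / Q = A·L / Q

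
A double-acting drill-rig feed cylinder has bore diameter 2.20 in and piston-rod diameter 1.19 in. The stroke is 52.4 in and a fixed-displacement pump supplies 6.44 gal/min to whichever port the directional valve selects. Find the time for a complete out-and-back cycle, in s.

t ≈ 13.7 s

Cap-side area A_cap = π/4 × (2.20 in)² = 3.801 in^2
Rod-side annular area A_ann = π/4 × (2.20² − 1.19²) = 2.689 in^2
t_ext = A_cap·L/Q = 8.034 s
t_ret = A_ann·L/Q = 5.683 s
t_cycle = t_ext + t_ret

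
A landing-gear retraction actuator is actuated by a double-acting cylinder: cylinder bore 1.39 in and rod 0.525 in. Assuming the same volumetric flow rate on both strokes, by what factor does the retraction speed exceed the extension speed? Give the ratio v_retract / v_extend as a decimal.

v_ret/v_ext ≈ 1.17

Cap-side area A_cap = π/4 × (1.39 in)² = 1.517 in^2
Rod-side annular area A_ann = π/4 × (1.39² − 0.525²) = 1.301 in^2
For equal Q, v ∝ 1/A, so v_ret/v_ext = A_cap/A_ann.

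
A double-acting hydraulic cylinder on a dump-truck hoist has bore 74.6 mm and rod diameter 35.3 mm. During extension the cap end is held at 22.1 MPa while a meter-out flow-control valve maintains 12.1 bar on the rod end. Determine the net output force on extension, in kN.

F ≈ 92.5 kN

Cap-side area A_cap = π/4 × (74.6 mm)² = 4371 mm^2
Rod-side annular area A_ann = π/4 × (74.6² − 35.3²) = 3392 mm^2
Net thrust = P_cap·A_cap − P_rod·A_ann = 96.60 kN − 4.105 kN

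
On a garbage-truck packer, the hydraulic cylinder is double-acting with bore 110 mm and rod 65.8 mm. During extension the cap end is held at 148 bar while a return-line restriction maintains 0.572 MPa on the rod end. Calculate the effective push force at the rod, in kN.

Cap-side area A_cap = π/4 × (110 mm)² = 9503 mm^2
Rod-side annular area A_ann = π/4 × (110² − 65.8²) = 6103 mm^2
Net thrust = P_cap·A_cap − P_rod·A_ann = 140.6 kN − 3.491 kN

F ≈ 137 kN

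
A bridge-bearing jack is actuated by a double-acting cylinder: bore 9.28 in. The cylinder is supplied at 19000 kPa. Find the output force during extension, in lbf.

F ≈ 1.86e5 lbf

Cap-side area A_cap = π/4 × (9.28 in)² = 67.64 in^2
F = P × A_cap = 19000 kPa × A_cap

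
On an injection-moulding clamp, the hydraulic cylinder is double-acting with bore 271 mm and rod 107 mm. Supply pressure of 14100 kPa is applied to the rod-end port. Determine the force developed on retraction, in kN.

Rod-side annular area A_ann = π/4 × (271² − 107²) = 48690 mm^2
On retraction the pressure acts on the annular area (bore minus rod).
F = P × A_ann

F ≈ 687 kN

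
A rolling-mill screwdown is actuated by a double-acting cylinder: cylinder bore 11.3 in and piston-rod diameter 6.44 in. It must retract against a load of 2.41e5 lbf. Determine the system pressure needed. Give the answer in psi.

Rod-side annular area A_ann = π/4 × (11.3² − 6.44²) = 67.71 in^2
Retraction: pressure acts on the annular area.
P = F / A = 2.41e5 lbf / A

P ≈ 3560 psi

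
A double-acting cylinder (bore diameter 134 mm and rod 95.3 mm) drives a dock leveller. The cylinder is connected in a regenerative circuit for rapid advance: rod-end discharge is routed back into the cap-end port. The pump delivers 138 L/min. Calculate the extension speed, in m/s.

In regeneration the rod-end outflow joins the pump flow into the cap end, so the net volume the pump must supply per unit advance equals the rod cross-section area.
Rod cross-section A_rod = π/4 × (95.3 mm)² = 7133 mm^2
v = Q_pump / A_rod

v ≈ 0.322 m/s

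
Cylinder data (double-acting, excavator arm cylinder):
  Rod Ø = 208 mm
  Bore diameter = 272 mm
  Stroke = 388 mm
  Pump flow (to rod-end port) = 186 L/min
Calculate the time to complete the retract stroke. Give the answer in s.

t ≈ 3.02 s

Rod-side annular area A_ann = π/4 × (272² − 208²) = 24130 mm^2
Swept volume V = A × L; t = V / Q = A·L / Q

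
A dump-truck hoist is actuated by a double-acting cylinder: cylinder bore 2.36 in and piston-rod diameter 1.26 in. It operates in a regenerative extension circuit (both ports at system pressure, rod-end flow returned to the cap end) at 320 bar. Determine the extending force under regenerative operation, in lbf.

F ≈ 5790 lbf

With equal pressure on both faces, forces on the annular region cancel; the net push is pressure × rod cross-section.
Rod cross-section A_rod = π/4 × (1.26 in)² = 1.247 in^2
F = P × A_rod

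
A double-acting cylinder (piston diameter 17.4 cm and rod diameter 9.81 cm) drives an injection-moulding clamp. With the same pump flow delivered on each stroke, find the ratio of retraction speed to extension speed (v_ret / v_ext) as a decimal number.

Cap-side area A_cap = π/4 × (17.4 cm)² = 237.8 cm^2
Rod-side annular area A_ann = π/4 × (17.4² − 9.81²) = 162.2 cm^2
For equal Q, v ∝ 1/A, so v_ret/v_ext = A_cap/A_ann.

v_ret/v_ext ≈ 1.47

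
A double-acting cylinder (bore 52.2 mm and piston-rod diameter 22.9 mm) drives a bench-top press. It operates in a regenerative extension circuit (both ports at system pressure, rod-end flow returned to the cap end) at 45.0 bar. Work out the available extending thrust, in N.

With equal pressure on both faces, forces on the annular region cancel; the net push is pressure × rod cross-section.
Rod cross-section A_rod = π/4 × (22.9 mm)² = 411.9 mm^2
F = P × A_rod

F ≈ 1850 N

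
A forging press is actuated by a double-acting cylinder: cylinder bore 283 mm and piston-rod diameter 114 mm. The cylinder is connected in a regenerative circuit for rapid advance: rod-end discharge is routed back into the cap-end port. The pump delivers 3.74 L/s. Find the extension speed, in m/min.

In regeneration the rod-end outflow joins the pump flow into the cap end, so the net volume the pump must supply per unit advance equals the rod cross-section area.
Rod cross-section A_rod = π/4 × (114 mm)² = 10210 mm^2
v = Q_pump / A_rod

v ≈ 22.0 m/min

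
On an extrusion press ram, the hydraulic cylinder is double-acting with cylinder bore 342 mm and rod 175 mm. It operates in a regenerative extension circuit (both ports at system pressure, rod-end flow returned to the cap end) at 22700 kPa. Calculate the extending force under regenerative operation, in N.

F ≈ 5.46e5 N

With equal pressure on both faces, forces on the annular region cancel; the net push is pressure × rod cross-section.
Rod cross-section A_rod = π/4 × (175 mm)² = 24050 mm^2
F = P × A_rod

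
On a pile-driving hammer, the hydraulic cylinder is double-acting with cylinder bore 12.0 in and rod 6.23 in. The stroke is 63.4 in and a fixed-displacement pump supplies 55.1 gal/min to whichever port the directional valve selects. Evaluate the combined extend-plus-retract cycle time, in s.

Cap-side area A_cap = π/4 × (12.0 in)² = 113.1 in^2
Rod-side annular area A_ann = π/4 × (12.0² − 6.23²) = 82.61 in^2
t_ext = A_cap·L/Q = 33.80 s
t_ret = A_ann·L/Q = 24.69 s
t_cycle = t_ext + t_ret

t ≈ 58.5 s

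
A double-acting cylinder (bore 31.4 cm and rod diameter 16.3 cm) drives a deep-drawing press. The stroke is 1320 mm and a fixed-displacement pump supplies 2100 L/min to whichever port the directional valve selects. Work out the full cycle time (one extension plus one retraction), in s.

Cap-side area A_cap = π/4 × (31.4 cm)² = 774.4 cm^2
Rod-side annular area A_ann = π/4 × (31.4² − 16.3²) = 565.7 cm^2
t_ext = A_cap·L/Q = 2.920 s
t_ret = A_ann·L/Q = 2.133 s
t_cycle = t_ext + t_ret

t ≈ 5.05 s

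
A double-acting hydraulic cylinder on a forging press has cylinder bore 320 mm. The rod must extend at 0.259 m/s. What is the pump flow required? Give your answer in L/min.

Q ≈ 1250 L/min

Cap-side area A_cap = π/4 × (320 mm)² = 80420 mm^2
Q = A × v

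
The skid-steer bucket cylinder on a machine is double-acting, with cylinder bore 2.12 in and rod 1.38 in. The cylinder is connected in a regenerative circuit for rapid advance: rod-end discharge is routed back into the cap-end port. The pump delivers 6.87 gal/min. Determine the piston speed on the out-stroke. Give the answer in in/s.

In regeneration the rod-end outflow joins the pump flow into the cap end, so the net volume the pump must supply per unit advance equals the rod cross-section area.
Rod cross-section A_rod = π/4 × (1.38 in)² = 1.496 in^2
v = Q_pump / A_rod

v ≈ 17.7 in/s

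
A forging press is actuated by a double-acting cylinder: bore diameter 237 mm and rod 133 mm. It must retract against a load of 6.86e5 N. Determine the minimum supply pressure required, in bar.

Rod-side annular area A_ann = π/4 × (237² − 133²) = 30220 mm^2
Retraction: pressure acts on the annular area.
P = F / A = 6.86e5 N / A

P ≈ 227 bar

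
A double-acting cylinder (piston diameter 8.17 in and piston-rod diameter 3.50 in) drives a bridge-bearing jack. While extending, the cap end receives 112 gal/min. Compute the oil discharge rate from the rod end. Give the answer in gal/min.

Q_out ≈ 91.4 gal/min

Cap-side area A_cap = π/4 × (8.17 in)² = 52.42 in^2
Rod-side annular area A_ann = π/4 × (8.17² − 3.50²) = 42.80 in^2
Piston speed v = Q_in/A_cap; rod-end outflow Q_out = v × A_ann = Q_in × A_ann/A_cap.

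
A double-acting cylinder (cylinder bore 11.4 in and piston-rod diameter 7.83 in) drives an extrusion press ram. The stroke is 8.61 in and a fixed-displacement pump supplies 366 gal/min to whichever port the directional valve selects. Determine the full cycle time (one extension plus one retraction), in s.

Cap-side area A_cap = π/4 × (11.4 in)² = 102.1 in^2
Rod-side annular area A_ann = π/4 × (11.4² − 7.83²) = 53.92 in^2
t_ext = A_cap·L/Q = 0.6237 s
t_ret = A_ann·L/Q = 0.3295 s
t_cycle = t_ext + t_ret

t ≈ 0.953 s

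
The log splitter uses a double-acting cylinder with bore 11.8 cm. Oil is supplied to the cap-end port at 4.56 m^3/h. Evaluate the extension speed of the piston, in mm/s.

Cap-side area A_cap = π/4 × (11.8 cm)² = 109.4 cm^2
v = Q / A

v ≈ 116 mm/s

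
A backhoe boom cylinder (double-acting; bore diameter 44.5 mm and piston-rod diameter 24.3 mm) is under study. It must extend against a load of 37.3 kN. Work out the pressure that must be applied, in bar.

Cap-side area A_cap = π/4 × (44.5 mm)² = 1555 mm^2
P = F / A = 37.3 kN / A

P ≈ 240 bar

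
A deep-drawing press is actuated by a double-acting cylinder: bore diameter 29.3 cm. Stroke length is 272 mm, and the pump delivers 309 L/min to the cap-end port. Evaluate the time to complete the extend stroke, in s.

t ≈ 3.56 s

Cap-side area A_cap = π/4 × (29.3 cm)² = 674.3 cm^2
Swept volume V = A × L; t = V / Q = A·L / Q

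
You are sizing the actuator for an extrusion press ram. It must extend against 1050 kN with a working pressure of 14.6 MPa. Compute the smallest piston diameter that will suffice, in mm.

Extension force acts on the full piston face: F = P × (π/4)D².
D = √(4F / (πP)) = √(4 × 1050 kN / (π × 14.6 MPa))

D ≈ 303 mm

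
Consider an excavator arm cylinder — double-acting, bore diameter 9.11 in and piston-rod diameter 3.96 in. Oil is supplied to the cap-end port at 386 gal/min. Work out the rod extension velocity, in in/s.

Cap-side area A_cap = π/4 × (9.11 in)² = 65.18 in^2
v = Q / A

v ≈ 22.8 in/s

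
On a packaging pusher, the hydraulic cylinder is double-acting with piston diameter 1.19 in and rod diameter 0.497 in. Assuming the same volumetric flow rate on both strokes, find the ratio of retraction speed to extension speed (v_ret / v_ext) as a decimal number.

v_ret/v_ext ≈ 1.21

Cap-side area A_cap = π/4 × (1.19 in)² = 1.112 in^2
Rod-side annular area A_ann = π/4 × (1.19² − 0.497²) = 0.9182 in^2
For equal Q, v ∝ 1/A, so v_ret/v_ext = A_cap/A_ann.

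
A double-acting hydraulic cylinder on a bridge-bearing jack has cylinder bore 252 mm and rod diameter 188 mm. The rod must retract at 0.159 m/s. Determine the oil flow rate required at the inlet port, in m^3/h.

Rod-side annular area A_ann = π/4 × (252² − 188²) = 22120 mm^2
Q = A × v

Q ≈ 12.7 m^3/h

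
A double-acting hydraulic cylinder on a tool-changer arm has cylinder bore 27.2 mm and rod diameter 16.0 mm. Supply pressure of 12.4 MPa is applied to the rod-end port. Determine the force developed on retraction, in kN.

Rod-side annular area A_ann = π/4 × (27.2² − 16.0²) = 380.0 mm^2
On retraction the pressure acts on the annular area (bore minus rod).
F = P × A_ann

F ≈ 4.71 kN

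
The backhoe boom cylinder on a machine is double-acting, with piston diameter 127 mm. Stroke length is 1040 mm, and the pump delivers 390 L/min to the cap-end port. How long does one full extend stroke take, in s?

t ≈ 2.03 s

Cap-side area A_cap = π/4 × (127 mm)² = 12670 mm^2
Swept volume V = A × L; t = V / Q = A·L / Q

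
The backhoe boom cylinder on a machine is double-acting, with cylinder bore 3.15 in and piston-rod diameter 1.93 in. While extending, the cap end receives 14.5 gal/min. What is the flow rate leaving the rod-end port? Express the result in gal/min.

Cap-side area A_cap = π/4 × (3.15 in)² = 7.793 in^2
Rod-side annular area A_ann = π/4 × (3.15² − 1.93²) = 4.868 in^2
Piston speed v = Q_in/A_cap; rod-end outflow Q_out = v × A_ann = Q_in × A_ann/A_cap.

Q_out ≈ 9.06 gal/min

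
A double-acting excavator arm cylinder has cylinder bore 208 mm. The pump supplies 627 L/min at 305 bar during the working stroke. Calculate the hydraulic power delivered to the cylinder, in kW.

Hydraulic power = P × Q

W ≈ 319 kW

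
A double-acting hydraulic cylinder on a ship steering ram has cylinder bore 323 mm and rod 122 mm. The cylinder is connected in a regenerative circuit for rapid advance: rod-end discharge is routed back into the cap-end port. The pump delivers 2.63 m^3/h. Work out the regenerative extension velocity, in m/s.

In regeneration the rod-end outflow joins the pump flow into the cap end, so the net volume the pump must supply per unit advance equals the rod cross-section area.
Rod cross-section A_rod = π/4 × (122 mm)² = 11690 mm^2
v = Q_pump / A_rod

v ≈ 0.0625 m/s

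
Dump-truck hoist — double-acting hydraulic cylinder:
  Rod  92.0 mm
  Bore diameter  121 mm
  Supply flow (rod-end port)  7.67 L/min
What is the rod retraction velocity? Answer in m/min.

v ≈ 1.58 m/min

Rod-side annular area A_ann = π/4 × (121² − 92.0²) = 4851 mm^2
Flow into the rod-end port fills the annular volume.
v = Q / A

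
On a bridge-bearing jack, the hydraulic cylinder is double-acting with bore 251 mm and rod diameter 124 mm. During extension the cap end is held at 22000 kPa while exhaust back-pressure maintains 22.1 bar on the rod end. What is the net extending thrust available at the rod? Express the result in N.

F ≈ 1.01e6 N

Cap-side area A_cap = π/4 × (251 mm)² = 49480 mm^2
Rod-side annular area A_ann = π/4 × (251² − 124²) = 37400 mm^2
Net thrust = P_cap·A_cap − P_rod·A_ann = 1.089e6 N − 82660 N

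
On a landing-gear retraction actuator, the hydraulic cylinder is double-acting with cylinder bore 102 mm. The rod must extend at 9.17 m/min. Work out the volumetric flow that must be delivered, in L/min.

Q ≈ 74.9 L/min

Cap-side area A_cap = π/4 × (102 mm)² = 8171 mm^2
Q = A × v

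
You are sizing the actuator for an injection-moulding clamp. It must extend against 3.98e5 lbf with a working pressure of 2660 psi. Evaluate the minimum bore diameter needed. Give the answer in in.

D ≈ 13.8 in

Extension force acts on the full piston face: F = P × (π/4)D².
D = √(4F / (πP)) = √(4 × 3.98e5 lbf / (π × 2660 psi))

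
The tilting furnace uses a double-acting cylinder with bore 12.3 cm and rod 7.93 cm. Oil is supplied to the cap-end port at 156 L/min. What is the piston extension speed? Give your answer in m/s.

v ≈ 0.219 m/s

Cap-side area A_cap = π/4 × (12.3 cm)² = 118.8 cm^2
v = Q / A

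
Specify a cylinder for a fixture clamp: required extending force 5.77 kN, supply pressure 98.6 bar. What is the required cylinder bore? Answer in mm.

D ≈ 27.3 mm

Extension force acts on the full piston face: F = P × (π/4)D².
D = √(4F / (πP)) = √(4 × 5.77 kN / (π × 98.6 bar))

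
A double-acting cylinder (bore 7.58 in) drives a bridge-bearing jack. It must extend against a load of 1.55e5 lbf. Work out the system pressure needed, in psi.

Cap-side area A_cap = π/4 × (7.58 in)² = 45.13 in^2
P = F / A = 1.55e5 lbf / A

P ≈ 3430 psi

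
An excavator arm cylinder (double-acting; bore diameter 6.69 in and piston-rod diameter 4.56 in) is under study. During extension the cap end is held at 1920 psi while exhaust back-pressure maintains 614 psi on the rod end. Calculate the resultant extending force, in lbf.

F ≈ 55900 lbf

Cap-side area A_cap = π/4 × (6.69 in)² = 35.15 in^2
Rod-side annular area A_ann = π/4 × (6.69² − 4.56²) = 18.82 in^2
Net thrust = P_cap·A_cap − P_rod·A_ann = 67490 lbf − 11560 lbf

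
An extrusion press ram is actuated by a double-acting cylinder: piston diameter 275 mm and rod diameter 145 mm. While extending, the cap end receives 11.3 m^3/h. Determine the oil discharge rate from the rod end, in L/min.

Cap-side area A_cap = π/4 × (275 mm)² = 59400 mm^2
Rod-side annular area A_ann = π/4 × (275² − 145²) = 42880 mm^2
Piston speed v = Q_in/A_cap; rod-end outflow Q_out = v × A_ann = Q_in × A_ann/A_cap.

Q_out ≈ 136 L/min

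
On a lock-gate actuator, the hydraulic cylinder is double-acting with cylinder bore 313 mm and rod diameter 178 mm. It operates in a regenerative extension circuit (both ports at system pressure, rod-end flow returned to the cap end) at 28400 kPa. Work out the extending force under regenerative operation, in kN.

F ≈ 707 kN

With equal pressure on both faces, forces on the annular region cancel; the net push is pressure × rod cross-section.
Rod cross-section A_rod = π/4 × (178 mm)² = 24880 mm^2
F = P × A_rod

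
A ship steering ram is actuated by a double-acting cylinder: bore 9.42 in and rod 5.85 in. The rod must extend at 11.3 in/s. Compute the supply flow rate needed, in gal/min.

Cap-side area A_cap = π/4 × (9.42 in)² = 69.69 in^2
Q = A × v

Q ≈ 205 gal/min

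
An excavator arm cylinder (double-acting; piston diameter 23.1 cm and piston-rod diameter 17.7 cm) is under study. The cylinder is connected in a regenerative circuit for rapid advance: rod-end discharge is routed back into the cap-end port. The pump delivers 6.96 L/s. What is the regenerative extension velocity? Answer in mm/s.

In regeneration the rod-end outflow joins the pump flow into the cap end, so the net volume the pump must supply per unit advance equals the rod cross-section area.
Rod cross-section A_rod = π/4 × (17.7 cm)² = 246.1 cm^2
v = Q_pump / A_rod

v ≈ 283 mm/s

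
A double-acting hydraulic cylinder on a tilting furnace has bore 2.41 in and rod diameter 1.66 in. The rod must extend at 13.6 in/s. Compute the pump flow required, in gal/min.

Cap-side area A_cap = π/4 × (2.41 in)² = 4.562 in^2
Q = A × v

Q ≈ 16.1 gal/min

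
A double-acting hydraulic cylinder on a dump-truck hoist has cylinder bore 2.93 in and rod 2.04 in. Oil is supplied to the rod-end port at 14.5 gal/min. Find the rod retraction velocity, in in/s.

Rod-side annular area A_ann = π/4 × (2.93² − 2.04²) = 3.474 in^2
Flow into the rod-end port fills the annular volume.
v = Q / A

v ≈ 16.1 in/s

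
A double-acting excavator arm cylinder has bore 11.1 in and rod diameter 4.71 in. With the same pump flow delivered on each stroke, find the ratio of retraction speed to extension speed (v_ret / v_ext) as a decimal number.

v_ret/v_ext ≈ 1.22

Cap-side area A_cap = π/4 × (11.1 in)² = 96.77 in^2
Rod-side annular area A_ann = π/4 × (11.1² − 4.71²) = 79.35 in^2
For equal Q, v ∝ 1/A, so v_ret/v_ext = A_cap/A_ann.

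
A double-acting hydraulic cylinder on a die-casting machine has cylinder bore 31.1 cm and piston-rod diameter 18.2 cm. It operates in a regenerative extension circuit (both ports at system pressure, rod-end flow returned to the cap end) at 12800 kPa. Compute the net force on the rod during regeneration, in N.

With equal pressure on both faces, forces on the annular region cancel; the net push is pressure × rod cross-section.
Rod cross-section A_rod = π/4 × (18.2 cm)² = 260.2 cm^2
F = P × A_rod

F ≈ 3.33e5 N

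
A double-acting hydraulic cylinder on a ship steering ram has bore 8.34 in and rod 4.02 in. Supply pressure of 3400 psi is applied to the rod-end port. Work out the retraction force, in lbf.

F ≈ 1.43e5 lbf

Rod-side annular area A_ann = π/4 × (8.34² − 4.02²) = 41.94 in^2
On retraction the pressure acts on the annular area (bore minus rod).
F = P × A_ann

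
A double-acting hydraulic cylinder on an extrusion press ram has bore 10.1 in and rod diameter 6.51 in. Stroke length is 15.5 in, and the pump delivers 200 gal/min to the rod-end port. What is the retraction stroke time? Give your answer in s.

Rod-side annular area A_ann = π/4 × (10.1² − 6.51²) = 46.83 in^2
Swept volume V = A × L; t = V / Q = A·L / Q

t ≈ 0.943 s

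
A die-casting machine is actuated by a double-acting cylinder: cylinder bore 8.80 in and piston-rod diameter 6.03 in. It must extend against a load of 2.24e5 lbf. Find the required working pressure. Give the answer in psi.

Cap-side area A_cap = π/4 × (8.80 in)² = 60.82 in^2
P = F / A = 2.24e5 lbf / A

P ≈ 3680 psi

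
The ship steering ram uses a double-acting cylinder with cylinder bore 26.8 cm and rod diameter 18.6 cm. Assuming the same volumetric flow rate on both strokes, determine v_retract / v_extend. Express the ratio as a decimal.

v_ret/v_ext ≈ 1.93

Cap-side area A_cap = π/4 × (26.8 cm)² = 564.1 cm^2
Rod-side annular area A_ann = π/4 × (26.8² − 18.6²) = 292.4 cm^2
For equal Q, v ∝ 1/A, so v_ret/v_ext = A_cap/A_ann.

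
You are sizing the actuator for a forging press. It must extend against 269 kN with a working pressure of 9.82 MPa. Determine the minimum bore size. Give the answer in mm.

D ≈ 187 mm

Extension force acts on the full piston face: F = P × (π/4)D².
D = √(4F / (πP)) = √(4 × 269 kN / (π × 9.82 MPa))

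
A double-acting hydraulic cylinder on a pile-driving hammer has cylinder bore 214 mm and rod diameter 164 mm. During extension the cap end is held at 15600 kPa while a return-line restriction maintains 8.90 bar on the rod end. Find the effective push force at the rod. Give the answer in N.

Cap-side area A_cap = π/4 × (214 mm)² = 35970 mm^2
Rod-side annular area A_ann = π/4 × (214² − 164²) = 14840 mm^2
Net thrust = P_cap·A_cap − P_rod·A_ann = 5.611e5 N − 13210 N

F ≈ 5.48e5 N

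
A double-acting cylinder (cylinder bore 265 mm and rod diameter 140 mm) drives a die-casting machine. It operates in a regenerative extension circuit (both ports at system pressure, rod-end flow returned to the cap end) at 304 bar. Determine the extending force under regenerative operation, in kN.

F ≈ 468 kN

With equal pressure on both faces, forces on the annular region cancel; the net push is pressure × rod cross-section.
Rod cross-section A_rod = π/4 × (140 mm)² = 15390 mm^2
F = P × A_rod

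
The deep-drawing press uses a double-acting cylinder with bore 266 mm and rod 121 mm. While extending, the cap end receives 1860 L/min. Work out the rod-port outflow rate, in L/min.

Cap-side area A_cap = π/4 × (266 mm)² = 55570 mm^2
Rod-side annular area A_ann = π/4 × (266² − 121²) = 44070 mm^2
Piston speed v = Q_in/A_cap; rod-end outflow Q_out = v × A_ann = Q_in × A_ann/A_cap.

Q_out ≈ 1480 L/min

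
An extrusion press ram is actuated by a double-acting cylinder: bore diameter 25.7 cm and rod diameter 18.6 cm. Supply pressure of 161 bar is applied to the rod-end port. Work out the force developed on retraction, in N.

Rod-side annular area A_ann = π/4 × (25.7² − 18.6²) = 247.0 cm^2
On retraction the pressure acts on the annular area (bore minus rod).
F = P × A_ann

F ≈ 3.98e5 N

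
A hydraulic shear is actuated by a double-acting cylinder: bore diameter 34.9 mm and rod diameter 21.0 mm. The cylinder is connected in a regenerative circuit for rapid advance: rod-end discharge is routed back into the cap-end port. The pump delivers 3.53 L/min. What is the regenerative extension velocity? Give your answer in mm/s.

In regeneration the rod-end outflow joins the pump flow into the cap end, so the net volume the pump must supply per unit advance equals the rod cross-section area.
Rod cross-section A_rod = π/4 × (21.0 mm)² = 346.4 mm^2
v = Q_pump / A_rod

v ≈ 170 mm/s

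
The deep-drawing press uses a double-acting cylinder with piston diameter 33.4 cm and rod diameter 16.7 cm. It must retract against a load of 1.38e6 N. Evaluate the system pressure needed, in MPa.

P ≈ 21.0 MPa

Rod-side annular area A_ann = π/4 × (33.4² − 16.7²) = 657.1 cm^2
Retraction: pressure acts on the annular area.
P = F / A = 1.38e6 N / A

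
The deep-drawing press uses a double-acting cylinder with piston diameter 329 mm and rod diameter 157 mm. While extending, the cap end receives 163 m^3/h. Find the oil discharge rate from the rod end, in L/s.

Q_out ≈ 35.0 L/s

Cap-side area A_cap = π/4 × (329 mm)² = 85010 mm^2
Rod-side annular area A_ann = π/4 × (329² − 157²) = 65650 mm^2
Piston speed v = Q_in/A_cap; rod-end outflow Q_out = v × A_ann = Q_in × A_ann/A_cap.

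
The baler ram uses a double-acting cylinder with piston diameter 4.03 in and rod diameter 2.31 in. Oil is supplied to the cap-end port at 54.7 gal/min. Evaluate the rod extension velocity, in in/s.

Cap-side area A_cap = π/4 × (4.03 in)² = 12.76 in^2
v = Q / A

v ≈ 16.5 in/s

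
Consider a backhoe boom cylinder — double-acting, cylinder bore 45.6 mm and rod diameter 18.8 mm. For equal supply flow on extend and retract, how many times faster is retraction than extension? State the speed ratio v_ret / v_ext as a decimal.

Cap-side area A_cap = π/4 × (45.6 mm)² = 1633 mm^2
Rod-side annular area A_ann = π/4 × (45.6² − 18.8²) = 1356 mm^2
For equal Q, v ∝ 1/A, so v_ret/v_ext = A_cap/A_ann.

v_ret/v_ext ≈ 1.20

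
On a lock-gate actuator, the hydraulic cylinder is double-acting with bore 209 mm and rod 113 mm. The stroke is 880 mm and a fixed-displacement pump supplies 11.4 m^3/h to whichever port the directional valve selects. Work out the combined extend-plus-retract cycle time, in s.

Cap-side area A_cap = π/4 × (209 mm)² = 34310 mm^2
Rod-side annular area A_ann = π/4 × (209² − 113²) = 24280 mm^2
t_ext = A_cap·L/Q = 9.534 s
t_ret = A_ann·L/Q = 6.747 s
t_cycle = t_ext + t_ret

t ≈ 16.3 s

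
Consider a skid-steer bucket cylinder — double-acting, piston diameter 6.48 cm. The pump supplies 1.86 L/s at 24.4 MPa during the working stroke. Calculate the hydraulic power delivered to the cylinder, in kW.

W ≈ 45.4 kW

Hydraulic power = P × Q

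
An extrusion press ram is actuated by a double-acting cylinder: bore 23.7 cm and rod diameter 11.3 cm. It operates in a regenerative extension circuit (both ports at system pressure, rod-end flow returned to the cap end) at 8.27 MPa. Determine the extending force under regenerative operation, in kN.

F ≈ 82.9 kN

With equal pressure on both faces, forces on the annular region cancel; the net push is pressure × rod cross-section.
Rod cross-section A_rod = π/4 × (11.3 cm)² = 100.3 cm^2
F = P × A_rod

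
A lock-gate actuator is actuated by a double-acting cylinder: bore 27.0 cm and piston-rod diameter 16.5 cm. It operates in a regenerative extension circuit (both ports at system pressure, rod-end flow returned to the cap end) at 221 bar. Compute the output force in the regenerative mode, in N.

F ≈ 4.73e5 N

With equal pressure on both faces, forces on the annular region cancel; the net push is pressure × rod cross-section.
Rod cross-section A_rod = π/4 × (16.5 cm)² = 213.8 cm^2
F = P × A_rod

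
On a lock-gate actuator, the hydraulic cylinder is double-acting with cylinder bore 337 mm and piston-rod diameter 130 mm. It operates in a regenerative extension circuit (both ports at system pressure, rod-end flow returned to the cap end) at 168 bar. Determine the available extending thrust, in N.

F ≈ 2.23e5 N

With equal pressure on both faces, forces on the annular region cancel; the net push is pressure × rod cross-section.
Rod cross-section A_rod = π/4 × (130 mm)² = 13270 mm^2
F = P × A_rod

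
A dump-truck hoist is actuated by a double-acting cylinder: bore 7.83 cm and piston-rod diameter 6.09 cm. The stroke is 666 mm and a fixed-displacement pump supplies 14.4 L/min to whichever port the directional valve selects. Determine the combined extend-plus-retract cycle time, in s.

t ≈ 18.6 s

Cap-side area A_cap = π/4 × (7.83 cm)² = 48.15 cm^2
Rod-side annular area A_ann = π/4 × (7.83² − 6.09²) = 19.02 cm^2
t_ext = A_cap·L/Q = 13.36 s
t_ret = A_ann·L/Q = 5.279 s
t_cycle = t_ext + t_ret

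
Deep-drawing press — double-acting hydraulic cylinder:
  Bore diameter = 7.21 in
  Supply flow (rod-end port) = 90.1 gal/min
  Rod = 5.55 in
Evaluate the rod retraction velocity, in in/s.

v ≈ 20.9 in/s

Rod-side annular area A_ann = π/4 × (7.21² − 5.55²) = 16.64 in^2
Flow into the rod-end port fills the annular volume.
v = Q / A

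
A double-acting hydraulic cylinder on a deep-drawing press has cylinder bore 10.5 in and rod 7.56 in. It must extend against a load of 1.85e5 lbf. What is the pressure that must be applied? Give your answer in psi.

P ≈ 2140 psi

Cap-side area A_cap = π/4 × (10.5 in)² = 86.59 in^2
P = F / A = 1.85e5 lbf / A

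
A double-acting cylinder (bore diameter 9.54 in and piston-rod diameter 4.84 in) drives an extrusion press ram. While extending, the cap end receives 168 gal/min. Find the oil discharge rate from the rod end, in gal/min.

Cap-side area A_cap = π/4 × (9.54 in)² = 71.48 in^2
Rod-side annular area A_ann = π/4 × (9.54² − 4.84²) = 53.08 in^2
Piston speed v = Q_in/A_cap; rod-end outflow Q_out = v × A_ann = Q_in × A_ann/A_cap.

Q_out ≈ 125 gal/min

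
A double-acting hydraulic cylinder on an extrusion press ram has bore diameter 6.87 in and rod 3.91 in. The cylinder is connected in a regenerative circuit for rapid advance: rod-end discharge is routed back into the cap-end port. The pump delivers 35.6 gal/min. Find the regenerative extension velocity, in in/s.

In regeneration the rod-end outflow joins the pump flow into the cap end, so the net volume the pump must supply per unit advance equals the rod cross-section area.
Rod cross-section A_rod = π/4 × (3.91 in)² = 12.01 in^2
v = Q_pump / A_rod

v ≈ 11.4 in/s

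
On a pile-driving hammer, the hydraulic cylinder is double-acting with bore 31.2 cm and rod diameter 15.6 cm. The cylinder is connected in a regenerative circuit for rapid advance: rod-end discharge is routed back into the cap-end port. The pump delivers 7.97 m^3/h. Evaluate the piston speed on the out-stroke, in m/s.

v ≈ 0.116 m/s

In regeneration the rod-end outflow joins the pump flow into the cap end, so the net volume the pump must supply per unit advance equals the rod cross-section area.
Rod cross-section A_rod = π/4 × (15.6 cm)² = 191.1 cm^2
v = Q_pump / A_rod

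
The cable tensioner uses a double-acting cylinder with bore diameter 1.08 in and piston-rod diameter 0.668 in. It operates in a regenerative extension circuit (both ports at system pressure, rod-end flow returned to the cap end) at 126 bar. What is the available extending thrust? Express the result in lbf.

With equal pressure on both faces, forces on the annular region cancel; the net push is pressure × rod cross-section.
Rod cross-section A_rod = π/4 × (0.668 in)² = 0.3505 in^2
F = P × A_rod

F ≈ 640 lbf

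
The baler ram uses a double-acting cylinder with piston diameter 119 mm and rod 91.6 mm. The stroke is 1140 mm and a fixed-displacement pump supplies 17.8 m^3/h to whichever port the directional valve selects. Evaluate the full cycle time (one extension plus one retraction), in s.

t ≈ 3.61 s

Cap-side area A_cap = π/4 × (119 mm)² = 11120 mm^2
Rod-side annular area A_ann = π/4 × (119² − 91.6²) = 4532 mm^2
t_ext = A_cap·L/Q = 2.564 s
t_ret = A_ann·L/Q = 1.045 s
t_cycle = t_ext + t_ret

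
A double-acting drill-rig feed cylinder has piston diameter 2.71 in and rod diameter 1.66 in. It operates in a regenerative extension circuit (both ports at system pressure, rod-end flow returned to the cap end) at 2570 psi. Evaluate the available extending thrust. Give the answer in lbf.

F ≈ 5560 lbf

With equal pressure on both faces, forces on the annular region cancel; the net push is pressure × rod cross-section.
Rod cross-section A_rod = π/4 × (1.66 in)² = 2.164 in^2
F = P × A_rod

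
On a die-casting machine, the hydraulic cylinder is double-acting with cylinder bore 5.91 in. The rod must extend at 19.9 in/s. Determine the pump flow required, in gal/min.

Cap-side area A_cap = π/4 × (5.91 in)² = 27.43 in^2
Q = A × v

Q ≈ 142 gal/min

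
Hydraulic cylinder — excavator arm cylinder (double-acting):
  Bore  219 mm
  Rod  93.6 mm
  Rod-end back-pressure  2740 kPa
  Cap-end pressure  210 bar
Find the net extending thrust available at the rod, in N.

F ≈ 7.07e5 N

Cap-side area A_cap = π/4 × (219 mm)² = 37670 mm^2
Rod-side annular area A_ann = π/4 × (219² − 93.6²) = 30790 mm^2
Net thrust = P_cap·A_cap − P_rod·A_ann = 7.910e5 N − 84360 N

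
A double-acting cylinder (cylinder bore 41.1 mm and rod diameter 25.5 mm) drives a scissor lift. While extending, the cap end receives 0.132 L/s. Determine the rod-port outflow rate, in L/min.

Cap-side area A_cap = π/4 × (41.1 mm)² = 1327 mm^2
Rod-side annular area A_ann = π/4 × (41.1² − 25.5²) = 816.0 mm^2
Piston speed v = Q_in/A_cap; rod-end outflow Q_out = v × A_ann = Q_in × A_ann/A_cap.

Q_out ≈ 4.87 L/min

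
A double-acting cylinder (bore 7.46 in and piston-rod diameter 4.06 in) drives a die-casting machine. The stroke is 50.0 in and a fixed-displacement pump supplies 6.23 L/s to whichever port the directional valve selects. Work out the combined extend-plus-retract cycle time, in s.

t ≈ 9.79 s

Cap-side area A_cap = π/4 × (7.46 in)² = 43.71 in^2
Rod-side annular area A_ann = π/4 × (7.46² − 4.06²) = 30.76 in^2
t_ext = A_cap·L/Q = 5.748 s
t_ret = A_ann·L/Q = 4.046 s
t_cycle = t_ext + t_ret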